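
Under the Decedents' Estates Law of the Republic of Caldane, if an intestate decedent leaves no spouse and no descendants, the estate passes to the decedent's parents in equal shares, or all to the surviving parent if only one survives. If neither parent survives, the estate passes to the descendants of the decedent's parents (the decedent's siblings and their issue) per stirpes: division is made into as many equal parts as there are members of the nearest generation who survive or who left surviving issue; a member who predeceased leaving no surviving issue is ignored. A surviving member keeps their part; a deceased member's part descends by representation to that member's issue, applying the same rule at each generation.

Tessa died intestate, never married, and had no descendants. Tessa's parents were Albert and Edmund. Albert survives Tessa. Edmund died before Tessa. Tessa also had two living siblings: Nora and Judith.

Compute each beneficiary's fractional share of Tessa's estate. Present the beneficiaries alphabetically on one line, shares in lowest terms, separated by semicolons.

Only one parent, Albert, survives, so Albert takes the entire estate. The siblings take nothing because a surviving parent has priority.

Albert 1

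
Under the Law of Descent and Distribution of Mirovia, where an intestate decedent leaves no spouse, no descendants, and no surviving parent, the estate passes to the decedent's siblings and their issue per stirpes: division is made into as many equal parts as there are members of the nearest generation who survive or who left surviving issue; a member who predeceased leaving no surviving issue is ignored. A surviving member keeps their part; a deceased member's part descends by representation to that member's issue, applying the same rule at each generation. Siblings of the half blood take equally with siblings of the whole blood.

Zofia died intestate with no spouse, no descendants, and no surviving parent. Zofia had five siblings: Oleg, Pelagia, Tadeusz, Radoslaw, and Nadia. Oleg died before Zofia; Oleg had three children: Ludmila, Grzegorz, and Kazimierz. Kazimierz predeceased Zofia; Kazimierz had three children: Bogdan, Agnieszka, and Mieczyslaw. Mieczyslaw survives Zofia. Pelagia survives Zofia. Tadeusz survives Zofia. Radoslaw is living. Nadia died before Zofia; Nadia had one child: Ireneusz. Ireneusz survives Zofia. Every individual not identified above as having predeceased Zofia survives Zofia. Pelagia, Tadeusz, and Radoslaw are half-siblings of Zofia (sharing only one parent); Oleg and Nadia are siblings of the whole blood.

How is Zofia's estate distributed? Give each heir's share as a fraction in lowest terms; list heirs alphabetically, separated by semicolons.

No spouse, descendants, or parent survives, so the estate passes to Zofia's siblings per stirpes.
Half-blood and whole-blood siblings take equally under the stated rule.
The estate is divided into 5 equal shares of 1/5 among Oleg, Pelagia, Tadeusz, Radoslaw, Nadia.
Oleg predeceased; the 1/5 allotted to Oleg's branch passes to Oleg's issue by representation.
The 1/5 is divided into 3 equal shares of 1/15 among Ludmila, Grzegorz, Kazimierz.
Ludmila is living and takes 1/15.
Grzegorz is living and takes 1/15.
Kazimierz predeceased; the 1/15 allotted to Kazimierz's branch passes to Kazimierz's issue by representation.
The 1/15 is divided into 3 equal shares of 1/45 among Bogdan, Agnieszka, Mieczyslaw.
Bogdan is living and takes 1/45.
Agnieszka is living and takes 1/45.
Mieczyslaw is living and takes 1/45.
Pelagia is living and takes 1/5.
Tadeusz is living and takes 1/5.
Radoslaw is living and takes 1/5.
Nadia predeceased; the 1/5 allotted to Nadia's branch passes to Nadia's issue by representation.
Ireneusz is the sole taker at this level and receives the full 1/5.

Agnieszka 1/45; Bogdan 1/45; Grzegorz 1/15; Ireneusz 1/5; Ludmila 1/15; Mieczyslaw 1/45; Pelagia 1/5; Radoslaw 1/5; Tadeusz 1/5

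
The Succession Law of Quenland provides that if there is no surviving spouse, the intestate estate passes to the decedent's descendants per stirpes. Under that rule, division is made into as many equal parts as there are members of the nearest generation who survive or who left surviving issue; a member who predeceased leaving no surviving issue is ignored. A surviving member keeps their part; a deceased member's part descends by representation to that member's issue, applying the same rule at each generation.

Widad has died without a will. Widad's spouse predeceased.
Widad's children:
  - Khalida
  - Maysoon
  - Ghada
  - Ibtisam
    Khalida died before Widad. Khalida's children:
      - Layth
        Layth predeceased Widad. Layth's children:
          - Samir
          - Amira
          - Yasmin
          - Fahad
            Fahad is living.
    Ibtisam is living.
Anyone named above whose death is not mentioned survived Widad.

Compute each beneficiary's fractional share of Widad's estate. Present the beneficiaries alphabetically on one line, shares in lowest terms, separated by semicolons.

There is no surviving spouse, so the entire estate passes to Widad's descendants per stirpes.
The estate is divided into 4 equal shares of 1/4 among Khalida, Maysoon, Ghada, Ibtisam.
Khalida predeceased; the 1/4 allotted to Khalida's branch passes to Khalida's issue by representation.
Layth's line is the sole branch at this level, so the full 1/4 passes to Layth's issue by representation.
The 1/4 is divided into 4 equal shares of 1/16 among Samir, Amira, Yasmin, Fahad.
Samir is living and takes 1/16.
Amira is living and takes 1/16.
Yasmin is living and takes 1/16.
Fahad is living and takes 1/16.
Maysoon is living and takes 1/4.
Ghada is living and takes 1/4.
Ibtisam is living and takes 1/4.

Amira 1/16; Fahad 1/16; Ghada 1/4; Ibtisam 1/4; Maysoon 1/4; Samir 1/16; Yasmin 1/16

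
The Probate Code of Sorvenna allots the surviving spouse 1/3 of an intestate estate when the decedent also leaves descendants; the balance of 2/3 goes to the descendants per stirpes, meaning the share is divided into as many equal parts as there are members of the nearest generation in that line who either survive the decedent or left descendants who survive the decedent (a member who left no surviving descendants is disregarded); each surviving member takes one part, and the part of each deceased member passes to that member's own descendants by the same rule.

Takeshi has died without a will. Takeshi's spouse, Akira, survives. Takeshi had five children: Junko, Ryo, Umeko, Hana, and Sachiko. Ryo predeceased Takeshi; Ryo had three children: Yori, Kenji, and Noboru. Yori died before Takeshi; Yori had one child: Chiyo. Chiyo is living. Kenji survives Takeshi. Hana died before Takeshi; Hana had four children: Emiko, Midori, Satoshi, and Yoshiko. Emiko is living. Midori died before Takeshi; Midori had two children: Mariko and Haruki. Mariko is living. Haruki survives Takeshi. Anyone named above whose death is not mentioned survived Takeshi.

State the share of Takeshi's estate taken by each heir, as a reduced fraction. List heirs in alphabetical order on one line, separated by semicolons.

Akira 1/3; Chiyo 2/45; Emiko 1/30; Haruki 1/60; Junko 2/15; Kenji 2/45; Mariko 1/60; Noboru 2/45; Sachiko 2/15; Satoshi 1/30; Umeko 2/15; Yoshiko 1/30

Akira, as surviving spouse, takes 1/3.
The remaining 2/3 passes to Takeshi's descendants per stirpes.
The 2/3 is divided into 5 equal shares of 2/15 among Junko, Ryo, Umeko, Hana, Sachiko.
Junko is living and takes 2/15.
Ryo predeceased; the 2/15 allotted to Ryo's branch passes to Ryo's issue by representation.
The 2/15 is divided into 3 equal shares of 2/45 among Yori, Kenji, Noboru.
Yori predeceased; the 2/45 allotted to Yori's branch passes to Yori's issue by representation.
Chiyo is the sole taker at this level and receives the full 2/45.
Kenji is living and takes 2/45.
Noboru is living and takes 2/45.
Umeko is living and takes 2/15.
Hana predeceased; the 2/15 allotted to Hana's branch passes to Hana's issue by representation.
The 2/15 is divided into 4 equal shares of 1/30 among Emiko, Midori, Satoshi, Yoshiko.
Emiko is living and takes 1/30.
Midori predeceased; the 1/30 allotted to Midori's branch passes to Midori's issue by representation.
The 1/30 is divided into 2 equal shares of 1/60 among Mariko, Haruki.
Mariko is living and takes 1/60.
Haruki is living and takes 1/60.
Satoshi is living and takes 1/30.
Yoshiko is living and takes 1/30.
Sachiko is living and takes 2/15.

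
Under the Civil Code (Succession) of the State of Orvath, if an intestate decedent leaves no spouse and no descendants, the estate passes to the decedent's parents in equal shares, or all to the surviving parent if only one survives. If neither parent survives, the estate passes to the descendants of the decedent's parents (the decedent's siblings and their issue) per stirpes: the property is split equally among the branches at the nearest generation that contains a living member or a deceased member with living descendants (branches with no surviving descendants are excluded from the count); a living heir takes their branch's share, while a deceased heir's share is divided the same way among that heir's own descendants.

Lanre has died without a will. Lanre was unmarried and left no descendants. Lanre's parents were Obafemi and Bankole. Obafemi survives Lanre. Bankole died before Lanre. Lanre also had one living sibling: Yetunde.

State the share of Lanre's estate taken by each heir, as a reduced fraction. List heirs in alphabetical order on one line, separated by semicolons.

Obafemi 1

Only one parent, Obafemi, survives, so Obafemi takes the entire estate. The siblings take nothing because a surviving parent has priority.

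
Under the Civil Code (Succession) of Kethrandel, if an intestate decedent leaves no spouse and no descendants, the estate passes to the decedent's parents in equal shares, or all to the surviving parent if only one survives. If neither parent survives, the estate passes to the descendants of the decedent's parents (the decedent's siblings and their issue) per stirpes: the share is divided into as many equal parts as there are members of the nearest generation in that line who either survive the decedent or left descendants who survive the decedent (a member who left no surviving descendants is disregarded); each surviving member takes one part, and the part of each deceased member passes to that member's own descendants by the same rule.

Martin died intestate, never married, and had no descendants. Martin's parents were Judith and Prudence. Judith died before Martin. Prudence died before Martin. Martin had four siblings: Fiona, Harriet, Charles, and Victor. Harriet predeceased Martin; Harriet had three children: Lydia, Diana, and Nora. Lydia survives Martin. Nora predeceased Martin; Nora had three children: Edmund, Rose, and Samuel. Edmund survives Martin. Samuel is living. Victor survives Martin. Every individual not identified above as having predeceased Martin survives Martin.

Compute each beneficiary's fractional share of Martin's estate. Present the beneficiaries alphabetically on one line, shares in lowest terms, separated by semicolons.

Charles 1/4; Diana 1/12; Edmund 1/36; Fiona 1/4; Lydia 1/12; Rose 1/36; Samuel 1/36; Victor 1/4

Neither parent survives and there are no descendants, so the estate passes to Martin's siblings and their issue per stirpes.
The estate is divided into 4 equal shares of 1/4 among Fiona, Harriet, Charles, Victor.
Fiona is living and takes 1/4.
Harriet predeceased; the 1/4 allotted to Harriet's branch passes to Harriet's issue by representation.
The 1/4 is divided into 3 equal shares of 1/12 among Lydia, Diana, Nora.
Lydia is living and takes 1/12.
Diana is living and takes 1/12.
Nora predeceased; the 1/12 allotted to Nora's branch passes to Nora's issue by representation.
The 1/12 is divided into 3 equal shares of 1/36 among Edmund, Rose, Samuel.
Edmund is living and takes 1/36.
Rose is living and takes 1/36.
Samuel is living and takes 1/36.
Charles is living and takes 1/4.
Victor is living and takes 1/4.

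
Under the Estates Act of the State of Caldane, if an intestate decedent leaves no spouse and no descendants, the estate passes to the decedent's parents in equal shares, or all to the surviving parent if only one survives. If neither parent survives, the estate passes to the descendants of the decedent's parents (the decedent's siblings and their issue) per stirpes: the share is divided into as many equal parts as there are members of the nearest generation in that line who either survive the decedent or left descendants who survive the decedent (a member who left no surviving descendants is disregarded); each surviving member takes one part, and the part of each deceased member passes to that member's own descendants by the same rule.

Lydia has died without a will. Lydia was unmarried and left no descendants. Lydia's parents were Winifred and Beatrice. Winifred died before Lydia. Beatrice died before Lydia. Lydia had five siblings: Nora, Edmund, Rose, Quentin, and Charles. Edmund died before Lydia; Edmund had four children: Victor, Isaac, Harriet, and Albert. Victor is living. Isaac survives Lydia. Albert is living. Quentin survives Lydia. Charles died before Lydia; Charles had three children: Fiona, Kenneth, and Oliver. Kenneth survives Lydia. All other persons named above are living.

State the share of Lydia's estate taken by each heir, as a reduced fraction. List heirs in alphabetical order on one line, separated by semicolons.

Neither parent survives and there are no descendants, so the estate passes to Lydia's siblings and their issue per stirpes.
The estate is divided into 5 equal shares of 1/5 among Nora, Edmund, Rose, Quentin, Charles.
Nora is living and takes 1/5.
Edmund predeceased; the 1/5 allotted to Edmund's branch passes to Edmund's issue by representation.
The 1/5 is divided into 4 equal shares of 1/20 among Victor, Isaac, Harriet, Albert.
Victor is living and takes 1/20.
Isaac is living and takes 1/20.
Harriet is living and takes 1/20.
Albert is living and takes 1/20.
Rose is living and takes 1/5.
Quentin is living and takes 1/5.
Charles predeceased; the 1/5 allotted to Charles's branch passes to Charles's issue by representation.
The 1/5 is divided into 3 equal shares of 1/15 among Fiona, Kenneth, Oliver.
Fiona is living and takes 1/15.
Kenneth is living and takes 1/15.
Oliver is living and takes 1/15.

Albert 1/20; Fiona 1/15; Harriet 1/20; Isaac 1/20; Kenneth 1/15; Nora 1/5; Oliver 1/15; Quentin 1/5; Rose 1/5; Victor 1/20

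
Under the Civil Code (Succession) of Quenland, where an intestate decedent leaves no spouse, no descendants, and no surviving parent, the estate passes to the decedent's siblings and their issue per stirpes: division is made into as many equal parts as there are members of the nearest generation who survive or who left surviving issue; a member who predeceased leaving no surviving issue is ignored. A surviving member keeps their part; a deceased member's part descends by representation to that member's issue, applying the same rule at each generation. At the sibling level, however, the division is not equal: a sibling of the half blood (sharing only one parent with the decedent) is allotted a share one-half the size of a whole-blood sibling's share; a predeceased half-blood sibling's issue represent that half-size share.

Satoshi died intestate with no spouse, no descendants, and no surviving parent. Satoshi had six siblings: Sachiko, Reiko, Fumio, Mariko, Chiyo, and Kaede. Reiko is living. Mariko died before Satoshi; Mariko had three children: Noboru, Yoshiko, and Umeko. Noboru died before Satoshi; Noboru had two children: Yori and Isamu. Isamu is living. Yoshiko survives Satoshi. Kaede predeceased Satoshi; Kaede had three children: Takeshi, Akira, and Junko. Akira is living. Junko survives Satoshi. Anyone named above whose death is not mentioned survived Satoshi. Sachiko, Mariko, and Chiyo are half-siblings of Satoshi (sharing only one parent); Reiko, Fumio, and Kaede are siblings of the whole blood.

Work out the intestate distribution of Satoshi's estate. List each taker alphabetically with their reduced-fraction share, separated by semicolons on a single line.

Akira 2/27; Chiyo 1/9; Fumio 2/9; Isamu 1/54; Junko 2/27; Reiko 2/9; Sachiko 1/9; Takeshi 2/27; Umeko 1/27; Yori 1/54; Yoshiko 1/27

No spouse, descendants, or parent survives, so the estate passes to Satoshi's siblings per stirpes.
Half-blood siblings count for one-half the weight of whole-blood siblings at the initial division.
Dividing 1 in proportion to weights (total weight 9/2): Sachiko (weight 1/2) → 1/9; Reiko (weight 1) → 2/9; Fumio (weight 1) → 2/9; Mariko (weight 1/2) → 1/9; Chiyo (weight 1/2) → 1/9; Kaede (weight 1) → 2/9.
Sachiko is living and takes 1/9.
Reiko is living and takes 2/9.
Fumio is living and takes 2/9.
Mariko predeceased; the 1/9 allotted to Mariko's branch passes to Mariko's issue by representation.
The 1/9 is divided into 3 equal shares of 1/27 among Noboru, Yoshiko, Umeko.
Noboru predeceased; the 1/27 allotted to Noboru's branch passes to Noboru's issue by representation.
The 1/27 is divided into 2 equal shares of 1/54 among Yori, Isamu.
Yori is living and takes 1/54.
Isamu is living and takes 1/54.
Yoshiko is living and takes 1/27.
Umeko is living and takes 1/27.
Chiyo is living and takes 1/9.
Kaede predeceased; the 2/9 allotted to Kaede's branch passes to Kaede's issue by representation.
The 2/9 is divided into 3 equal shares of 2/27 among Takeshi, Akira, Junko.
Takeshi is living and takes 2/27.
Akira is living and takes 2/27.
Junko is living and takes 2/27.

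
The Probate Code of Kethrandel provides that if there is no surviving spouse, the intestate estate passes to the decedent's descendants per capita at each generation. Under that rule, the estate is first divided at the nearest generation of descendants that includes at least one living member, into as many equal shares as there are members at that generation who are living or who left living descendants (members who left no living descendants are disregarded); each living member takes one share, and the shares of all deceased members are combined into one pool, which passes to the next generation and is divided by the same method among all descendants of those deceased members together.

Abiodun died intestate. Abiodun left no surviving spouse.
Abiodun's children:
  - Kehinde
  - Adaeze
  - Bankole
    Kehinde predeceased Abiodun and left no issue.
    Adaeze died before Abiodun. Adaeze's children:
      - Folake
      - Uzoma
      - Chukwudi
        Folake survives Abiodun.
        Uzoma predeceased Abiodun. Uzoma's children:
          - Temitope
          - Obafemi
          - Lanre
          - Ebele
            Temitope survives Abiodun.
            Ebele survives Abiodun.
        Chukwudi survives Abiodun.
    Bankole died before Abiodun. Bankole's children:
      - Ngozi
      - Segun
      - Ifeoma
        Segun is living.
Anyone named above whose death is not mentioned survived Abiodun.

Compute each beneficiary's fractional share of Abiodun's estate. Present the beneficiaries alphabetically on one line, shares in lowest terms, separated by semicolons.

Chukwudi 1/6; Ebele 1/24; Folake 1/6; Ifeoma 1/6; Lanre 1/24; Ngozi 1/6; Obafemi 1/24; Segun 1/6; Temitope 1/24

There is no surviving spouse, so the entire estate passes to Abiodun's descendants per capita at each generation.
No one at generation 1 (Adaeze, Bankole) is living; moving to the next generation.
At generation 2 (Folake, Uzoma, Chukwudi, Ngozi, Segun, Ifeoma) there are 6 shares of (1)/6 = 1/6 each.
Living: Folake, Chukwudi, Ngozi, Segun, and Ifeoma — each takes 1/6.
Deceased: Uzoma. That 1/6 share is carried to generation 3.
At generation 3 (Temitope, Obafemi, Lanre, Ebele) there are 4 shares of (1/6)/4 = 1/24 each.
Living: Temitope, Obafemi, Lanre, and Ebele — each takes 1/24.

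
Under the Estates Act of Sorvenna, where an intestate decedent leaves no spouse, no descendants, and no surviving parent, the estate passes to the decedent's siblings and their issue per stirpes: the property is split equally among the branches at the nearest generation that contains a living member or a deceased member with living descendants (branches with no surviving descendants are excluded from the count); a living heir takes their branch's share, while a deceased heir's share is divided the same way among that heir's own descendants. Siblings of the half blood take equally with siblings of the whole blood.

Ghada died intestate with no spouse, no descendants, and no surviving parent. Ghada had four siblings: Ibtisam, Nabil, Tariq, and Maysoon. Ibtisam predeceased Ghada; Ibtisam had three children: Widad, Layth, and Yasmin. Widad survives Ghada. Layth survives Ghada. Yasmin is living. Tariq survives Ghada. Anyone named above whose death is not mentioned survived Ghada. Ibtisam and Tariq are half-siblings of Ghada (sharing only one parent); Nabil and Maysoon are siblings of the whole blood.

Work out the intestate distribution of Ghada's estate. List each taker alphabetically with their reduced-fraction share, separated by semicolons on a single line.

Layth 1/12; Maysoon 1/4; Nabil 1/4; Tariq 1/4; Widad 1/12; Yasmin 1/12

No spouse, descendants, or parent survives, so the estate passes to Ghada's siblings per stirpes.
Half-blood and whole-blood siblings take equally under the stated rule.
The estate is divided into 4 equal shares of 1/4 among Ibtisam, Nabil, Tariq, Maysoon.
Ibtisam predeceased; the 1/4 allotted to Ibtisam's branch passes to Ibtisam's issue by representation.
The 1/4 is divided into 3 equal shares of 1/12 among Widad, Layth, Yasmin.
Widad is living and takes 1/12.
Layth is living and takes 1/12.
Yasmin is living and takes 1/12.
Nabil is living and takes 1/4.
Tariq is living and takes 1/4.
Maysoon is living and takes 1/4.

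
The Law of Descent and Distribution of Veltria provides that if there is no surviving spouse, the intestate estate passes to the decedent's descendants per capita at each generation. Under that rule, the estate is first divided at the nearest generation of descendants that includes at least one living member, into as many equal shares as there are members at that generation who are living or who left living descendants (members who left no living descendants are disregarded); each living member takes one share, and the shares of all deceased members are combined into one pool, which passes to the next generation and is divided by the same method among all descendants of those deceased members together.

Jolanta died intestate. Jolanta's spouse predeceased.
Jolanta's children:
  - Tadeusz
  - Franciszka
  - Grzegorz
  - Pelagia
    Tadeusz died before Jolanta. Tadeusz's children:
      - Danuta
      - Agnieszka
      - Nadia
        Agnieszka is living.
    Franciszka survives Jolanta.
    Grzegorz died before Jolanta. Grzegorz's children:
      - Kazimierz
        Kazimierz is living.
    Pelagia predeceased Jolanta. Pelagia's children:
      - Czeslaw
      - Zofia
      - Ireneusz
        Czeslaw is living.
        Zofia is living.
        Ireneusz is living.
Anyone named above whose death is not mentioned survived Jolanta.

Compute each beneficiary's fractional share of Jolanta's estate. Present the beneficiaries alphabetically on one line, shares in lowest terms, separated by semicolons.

There is no surviving spouse, so the entire estate passes to Jolanta's descendants per capita at each generation.
At generation 1 (Tadeusz, Franciszka, Grzegorz, Pelagia) there are 4 shares of (1)/4 = 1/4 each.
Living: Franciszka — each takes 1/4.
Deceased: Tadeusz, Grzegorz, and Pelagia. Their combined 3/4 is pooled and carried to generation 2.
At generation 2 (Danuta, Agnieszka, Nadia, Kazimierz, Czeslaw, Zofia, Ireneusz) there are 7 shares of (3/4)/7 = 3/28 each.
Living: Danuta, Agnieszka, Nadia, Kazimierz, Czeslaw, Zofia, and Ireneusz — each takes 3/28.

Agnieszka 3/28; Czeslaw 3/28; Danuta 3/28; Franciszka 1/4; Ireneusz 3/28; Kazimierz 3/28; Nadia 3/28; Zofia 3/28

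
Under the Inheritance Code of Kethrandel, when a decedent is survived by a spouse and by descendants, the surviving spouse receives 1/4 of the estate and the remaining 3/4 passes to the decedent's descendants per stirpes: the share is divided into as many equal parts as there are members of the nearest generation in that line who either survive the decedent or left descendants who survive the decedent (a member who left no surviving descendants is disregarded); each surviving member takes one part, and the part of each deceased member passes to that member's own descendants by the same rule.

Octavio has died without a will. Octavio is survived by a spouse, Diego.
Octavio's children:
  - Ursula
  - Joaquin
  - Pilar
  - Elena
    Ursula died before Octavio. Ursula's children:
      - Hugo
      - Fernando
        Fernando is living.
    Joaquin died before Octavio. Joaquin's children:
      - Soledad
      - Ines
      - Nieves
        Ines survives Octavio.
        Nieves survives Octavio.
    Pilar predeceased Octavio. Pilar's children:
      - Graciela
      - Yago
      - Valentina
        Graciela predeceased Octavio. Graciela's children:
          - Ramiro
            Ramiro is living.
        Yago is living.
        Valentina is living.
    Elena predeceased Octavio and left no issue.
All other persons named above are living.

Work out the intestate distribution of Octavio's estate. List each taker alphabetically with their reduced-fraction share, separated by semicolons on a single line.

Diego, as surviving spouse, takes 1/4.
The remaining 3/4 passes to Octavio's descendants per stirpes.
Elena left no surviving issue, so that branch lapses and is disregarded.
The 3/4 is divided into 3 equal shares of 1/4 among Ursula, Joaquin, Pilar.
Ursula predeceased; the 1/4 allotted to Ursula's branch passes to Ursula's issue by representation.
The 1/4 is divided into 2 equal shares of 1/8 among Hugo, Fernando.
Hugo is living and takes 1/8.
Fernando is living and takes 1/8.
Joaquin predeceased; the 1/4 allotted to Joaquin's branch passes to Joaquin's issue by representation.
The 1/4 is divided into 3 equal shares of 1/12 among Soledad, Ines, Nieves.
Soledad is living and takes 1/12.
Ines is living and takes 1/12.
Nieves is living and takes 1/12.
Pilar predeceased; the 1/4 allotted to Pilar's branch passes to Pilar's issue by representation.
The 1/4 is divided into 3 equal shares of 1/12 among Graciela, Yago, Valentina.
Graciela predeceased; the 1/12 allotted to Graciela's branch passes to Graciela's issue by representation.
Ramiro is the sole taker at this level and receives the full 1/12.
Yago is living and takes 1/12.
Valentina is living and takes 1/12.

Diego 1/4; Fernando 1/8; Hugo 1/8; Ines 1/12; Nieves 1/12; Ramiro 1/12; Soledad 1/12; Valentina 1/12; Yago 1/12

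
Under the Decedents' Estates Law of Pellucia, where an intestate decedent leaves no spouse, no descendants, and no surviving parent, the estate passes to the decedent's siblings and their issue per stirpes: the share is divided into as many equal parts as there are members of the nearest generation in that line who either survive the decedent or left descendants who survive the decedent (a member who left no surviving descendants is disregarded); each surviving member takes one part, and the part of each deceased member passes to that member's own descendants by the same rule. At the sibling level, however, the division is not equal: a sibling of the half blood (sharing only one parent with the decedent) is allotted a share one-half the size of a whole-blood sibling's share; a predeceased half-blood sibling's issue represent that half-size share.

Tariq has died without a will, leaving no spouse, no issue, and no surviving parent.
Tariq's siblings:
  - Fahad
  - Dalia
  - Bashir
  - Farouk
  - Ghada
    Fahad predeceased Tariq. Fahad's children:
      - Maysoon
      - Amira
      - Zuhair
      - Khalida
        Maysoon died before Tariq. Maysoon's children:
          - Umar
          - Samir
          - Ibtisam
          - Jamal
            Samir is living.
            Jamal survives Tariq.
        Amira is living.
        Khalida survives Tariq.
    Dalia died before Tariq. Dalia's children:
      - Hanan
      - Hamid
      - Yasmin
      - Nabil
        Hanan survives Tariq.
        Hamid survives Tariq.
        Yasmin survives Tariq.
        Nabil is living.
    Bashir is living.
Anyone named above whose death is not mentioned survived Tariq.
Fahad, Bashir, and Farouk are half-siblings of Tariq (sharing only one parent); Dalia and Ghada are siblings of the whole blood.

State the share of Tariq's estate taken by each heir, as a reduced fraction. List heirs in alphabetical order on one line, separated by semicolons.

No spouse, descendants, or parent survives, so the estate passes to Tariq's siblings per stirpes.
Half-blood siblings count for one-half the weight of whole-blood siblings at the initial division.
Dividing 1 in proportion to weights (total weight 7/2): Fahad (weight 1/2) → 1/7; Dalia (weight 1) → 2/7; Bashir (weight 1/2) → 1/7; Farouk (weight 1/2) → 1/7; Ghada (weight 1) → 2/7.
Fahad predeceased; the 1/7 allotted to Fahad's branch passes to Fahad's issue by representation.
The 1/7 is divided into 4 equal shares of 1/28 among Maysoon, Amira, Zuhair, Khalida.
Maysoon predeceased; the 1/28 allotted to Maysoon's branch passes to Maysoon's issue by representation.
The 1/28 is divided into 4 equal shares of 1/112 among Umar, Samir, Ibtisam, Jamal.
Umar is living and takes 1/112.
Samir is living and takes 1/112.
Ibtisam is living and takes 1/112.
Jamal is living and takes 1/112.
Amira is living and takes 1/28.
Zuhair is living and takes 1/28.
Khalida is living and takes 1/28.
Dalia predeceased; the 2/7 allotted to Dalia's branch passes to Dalia's issue by representation.
The 2/7 is divided into 4 equal shares of 1/14 among Hanan, Hamid, Yasmin, Nabil.
Hanan is living and takes 1/14.
Hamid is living and takes 1/14.
Yasmin is living and takes 1/14.
Nabil is living and takes 1/14.
Bashir is living and takes 1/7.
Farouk is living and takes 1/7.
Ghada is living and takes 2/7.

Amira 1/28; Bashir 1/7; Farouk 1/7; Ghada 2/7; Hamid 1/14; Hanan 1/14; Ibtisam 1/112; Jamal 1/112; Khalida 1/28; Nabil 1/14; Samir 1/112; Umar 1/112; Yasmin 1/14; Zuhair 1/28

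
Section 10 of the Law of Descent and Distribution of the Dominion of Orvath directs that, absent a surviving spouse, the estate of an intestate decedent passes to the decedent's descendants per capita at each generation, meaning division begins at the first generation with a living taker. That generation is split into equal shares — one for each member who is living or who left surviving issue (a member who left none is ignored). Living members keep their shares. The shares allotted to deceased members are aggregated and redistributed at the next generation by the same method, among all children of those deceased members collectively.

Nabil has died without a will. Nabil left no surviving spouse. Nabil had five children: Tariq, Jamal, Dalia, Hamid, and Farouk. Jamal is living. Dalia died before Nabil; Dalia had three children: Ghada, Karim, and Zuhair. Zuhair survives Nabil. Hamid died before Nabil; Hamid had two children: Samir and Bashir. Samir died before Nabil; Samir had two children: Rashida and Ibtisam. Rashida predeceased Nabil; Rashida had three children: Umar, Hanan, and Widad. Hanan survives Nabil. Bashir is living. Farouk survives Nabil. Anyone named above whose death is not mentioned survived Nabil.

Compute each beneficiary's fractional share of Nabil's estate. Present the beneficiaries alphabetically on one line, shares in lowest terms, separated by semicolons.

Bashir 2/25; Farouk 1/5; Ghada 2/25; Hanan 1/75; Ibtisam 1/25; Jamal 1/5; Karim 2/25; Tariq 1/5; Umar 1/75; Widad 1/75; Zuhair 2/25

There is no surviving spouse, so the entire estate passes to Nabil's descendants per capita at each generation.
At generation 1 (Tariq, Jamal, Dalia, Hamid, Farouk) there are 5 shares of (1)/5 = 1/5 each.
Living: Tariq, Jamal, and Farouk — each takes 1/5.
Deceased: Dalia and Hamid. Their combined 2/5 is pooled and carried to generation 2.
At generation 2 (Ghada, Karim, Zuhair, Samir, Bashir) there are 5 shares of (2/5)/5 = 2/25 each.
Living: Ghada, Karim, Zuhair, and Bashir — each takes 2/25.
Deceased: Samir. That 2/25 share is carried to generation 3.
At generation 3 (Rashida, Ibtisam) there are 2 shares of (2/25)/2 = 1/25 each.
Living: Ibtisam — each takes 1/25.
Deceased: Rashida. That 1/25 share is carried to generation 4.
At generation 4 (Umar, Hanan, Widad) there are 3 shares of (1/25)/3 = 1/75 each.
Living: Umar, Hanan, and Widad — each takes 1/75.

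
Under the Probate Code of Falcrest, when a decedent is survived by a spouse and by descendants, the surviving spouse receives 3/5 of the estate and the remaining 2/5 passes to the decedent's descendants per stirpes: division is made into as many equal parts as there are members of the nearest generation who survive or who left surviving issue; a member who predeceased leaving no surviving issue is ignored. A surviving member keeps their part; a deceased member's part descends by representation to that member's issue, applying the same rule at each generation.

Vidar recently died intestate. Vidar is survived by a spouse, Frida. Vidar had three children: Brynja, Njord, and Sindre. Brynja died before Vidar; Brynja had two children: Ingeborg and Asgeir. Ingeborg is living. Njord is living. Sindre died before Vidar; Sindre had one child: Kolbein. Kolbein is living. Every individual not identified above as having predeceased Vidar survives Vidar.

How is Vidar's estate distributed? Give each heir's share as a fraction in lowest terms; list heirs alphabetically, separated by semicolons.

Frida, as surviving spouse, takes 3/5.
The remaining 2/5 passes to Vidar's descendants per stirpes.
The 2/5 is divided into 3 equal shares of 2/15 among Brynja, Njord, Sindre.
Brynja predeceased; the 2/15 allotted to Brynja's branch passes to Brynja's issue by representation.
The 2/15 is divided into 2 equal shares of 1/15 among Ingeborg, Asgeir.
Ingeborg is living and takes 1/15.
Asgeir is living and takes 1/15.
Njord is living and takes 2/15.
Sindre predeceased; the 2/15 allotted to Sindre's branch passes to Sindre's issue by representation.
Kolbein is the sole taker at this level and receives the full 2/15.

Asgeir 1/15; Frida 3/5; Ingeborg 1/15; Kolbein 2/15; Njord 2/15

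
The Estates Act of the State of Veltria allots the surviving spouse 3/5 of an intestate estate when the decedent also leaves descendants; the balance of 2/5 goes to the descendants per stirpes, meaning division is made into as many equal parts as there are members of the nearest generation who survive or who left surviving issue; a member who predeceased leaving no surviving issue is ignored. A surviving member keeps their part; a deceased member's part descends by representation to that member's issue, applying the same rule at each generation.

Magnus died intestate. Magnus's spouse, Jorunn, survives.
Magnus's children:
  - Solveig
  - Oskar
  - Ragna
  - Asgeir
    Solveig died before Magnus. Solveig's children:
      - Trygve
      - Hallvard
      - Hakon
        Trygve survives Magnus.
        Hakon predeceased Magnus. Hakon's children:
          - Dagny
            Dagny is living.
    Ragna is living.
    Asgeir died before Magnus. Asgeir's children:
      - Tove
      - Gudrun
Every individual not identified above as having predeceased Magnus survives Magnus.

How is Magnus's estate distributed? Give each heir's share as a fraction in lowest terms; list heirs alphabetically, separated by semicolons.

Dagny 1/30; Gudrun 1/20; Hallvard 1/30; Jorunn 3/5; Oskar 1/10; Ragna 1/10; Tove 1/20; Trygve 1/30

Jorunn, as surviving spouse, takes 3/5.
The remaining 2/5 passes to Magnus's descendants per stirpes.
The 2/5 is divided into 4 equal shares of 1/10 among Solveig, Oskar, Ragna, Asgeir.
Solveig predeceased; the 1/10 allotted to Solveig's branch passes to Solveig's issue by representation.
The 1/10 is divided into 3 equal shares of 1/30 among Trygve, Hallvard, Hakon.
Trygve is living and takes 1/30.
Hallvard is living and takes 1/30.
Hakon predeceased; the 1/30 allotted to Hakon's branch passes to Hakon's issue by representation.
Dagny is the sole taker at this level and receives the full 1/30.
Oskar is living and takes 1/10.
Ragna is living and takes 1/10.
Asgeir predeceased; the 1/10 allotted to Asgeir's branch passes to Asgeir's issue by representation.
The 1/10 is divided into 2 equal shares of 1/20 among Tove, Gudrun.
Tove is living and takes 1/20.
Gudrun is living and takes 1/20.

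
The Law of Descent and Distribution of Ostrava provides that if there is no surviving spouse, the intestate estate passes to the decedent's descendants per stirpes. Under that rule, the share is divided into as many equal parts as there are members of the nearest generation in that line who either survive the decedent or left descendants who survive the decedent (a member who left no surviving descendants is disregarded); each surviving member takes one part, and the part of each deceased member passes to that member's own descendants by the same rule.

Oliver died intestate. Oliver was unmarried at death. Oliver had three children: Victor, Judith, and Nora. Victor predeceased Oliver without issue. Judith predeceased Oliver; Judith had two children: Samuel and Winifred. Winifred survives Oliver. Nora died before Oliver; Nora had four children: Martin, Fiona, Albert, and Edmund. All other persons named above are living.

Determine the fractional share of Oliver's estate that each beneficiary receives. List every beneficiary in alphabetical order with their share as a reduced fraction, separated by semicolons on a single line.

There is no surviving spouse, so the entire estate passes to Oliver's descendants per stirpes.
Victor left no surviving issue, so that branch lapses and is disregarded.
The estate is divided into 2 equal shares of 1/2 among Judith, Nora.
Judith predeceased; the 1/2 allotted to Judith's branch passes to Judith's issue by representation.
The 1/2 is divided into 2 equal shares of 1/4 among Samuel, Winifred.
Samuel is living and takes 1/4.
Winifred is living and takes 1/4.
Nora predeceased; the 1/2 allotted to Nora's branch passes to Nora's issue by representation.
The 1/2 is divided into 4 equal shares of 1/8 among Martin, Fiona, Albert, Edmund.
Martin is living and takes 1/8.
Fiona is living and takes 1/8.
Albert is living and takes 1/8.
Edmund is living and takes 1/8.

Albert 1/8; Edmund 1/8; Fiona 1/8; Martin 1/8; Samuel 1/4; Winifred 1/4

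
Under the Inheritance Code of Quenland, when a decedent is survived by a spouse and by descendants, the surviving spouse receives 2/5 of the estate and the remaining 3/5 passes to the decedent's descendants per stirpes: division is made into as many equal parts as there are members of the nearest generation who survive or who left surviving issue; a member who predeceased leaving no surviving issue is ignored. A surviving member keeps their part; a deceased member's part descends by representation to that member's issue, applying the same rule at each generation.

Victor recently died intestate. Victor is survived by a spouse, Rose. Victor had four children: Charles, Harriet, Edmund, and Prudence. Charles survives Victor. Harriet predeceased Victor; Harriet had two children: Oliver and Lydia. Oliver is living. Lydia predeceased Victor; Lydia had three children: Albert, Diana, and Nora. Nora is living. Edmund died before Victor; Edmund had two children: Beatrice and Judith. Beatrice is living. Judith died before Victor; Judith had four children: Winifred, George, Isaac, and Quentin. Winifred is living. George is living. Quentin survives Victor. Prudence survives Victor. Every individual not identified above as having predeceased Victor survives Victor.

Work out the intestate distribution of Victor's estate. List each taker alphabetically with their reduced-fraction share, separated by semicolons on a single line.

Albert 1/40; Beatrice 3/40; Charles 3/20; Diana 1/40; George 3/160; Isaac 3/160; Nora 1/40; Oliver 3/40; Prudence 3/20; Quentin 3/160; Rose 2/5; Winifred 3/160

Rose, as surviving spouse, takes 2/5.
The remaining 3/5 passes to Victor's descendants per stirpes.
The 3/5 is divided into 4 equal shares of 3/20 among Charles, Harriet, Edmund, Prudence.
Charles is living and takes 3/20.
Harriet predeceased; the 3/20 allotted to Harriet's branch passes to Harriet's issue by representation.
The 3/20 is divided into 2 equal shares of 3/40 among Oliver, Lydia.
Oliver is living and takes 3/40.
Lydia predeceased; the 3/40 allotted to Lydia's branch passes to Lydia's issue by representation.
The 3/40 is divided into 3 equal shares of 1/40 among Albert, Diana, Nora.
Albert is living and takes 1/40.
Diana is living and takes 1/40.
Nora is living and takes 1/40.
Edmund predeceased; the 3/20 allotted to Edmund's branch passes to Edmund's issue by representation.
The 3/20 is divided into 2 equal shares of 3/40 among Beatrice, Judith.
Beatrice is living and takes 3/40.
Judith predeceased; the 3/40 allotted to Judith's branch passes to Judith's issue by representation.
The 3/40 is divided into 4 equal shares of 3/160 among Winifred, George, Isaac, Quentin.
Winifred is living and takes 3/160.
George is living and takes 3/160.
Isaac is living and takes 3/160.
Quentin is living and takes 3/160.
Prudence is living and takes 3/20.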